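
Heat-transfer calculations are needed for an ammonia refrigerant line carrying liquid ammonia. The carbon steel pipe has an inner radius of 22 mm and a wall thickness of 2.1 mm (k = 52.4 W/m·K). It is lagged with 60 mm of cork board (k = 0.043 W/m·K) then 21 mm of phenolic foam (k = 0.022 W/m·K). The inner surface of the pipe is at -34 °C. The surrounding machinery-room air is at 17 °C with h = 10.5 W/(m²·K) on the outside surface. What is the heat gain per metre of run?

Radial resistances (cylindrical: R_cond = ln(r_o/r_i)/(2πkL), R_conv = 1/(h·2πrL)):
R_carbon steel pipe wall = ln(24.1/22)/(2π×52.4×1) = 2.769×10^-4 K/W
R_cork board = ln(84.1/24.1)/(2π×0.043×1) = 4.626 K/W
R_phenolic foam = ln(105.1/84.1)/(2π×0.022×1) = 1.613 K/W
R_outer film = 1/(h_o·2πr_oL) = 1/(10.5×2π×0.1051×1) = 0.1442 K/W
R_total = 6.383 K/W
Q = ΔT/R_total = 51/6.383

q′ ≈ 7.99 W/m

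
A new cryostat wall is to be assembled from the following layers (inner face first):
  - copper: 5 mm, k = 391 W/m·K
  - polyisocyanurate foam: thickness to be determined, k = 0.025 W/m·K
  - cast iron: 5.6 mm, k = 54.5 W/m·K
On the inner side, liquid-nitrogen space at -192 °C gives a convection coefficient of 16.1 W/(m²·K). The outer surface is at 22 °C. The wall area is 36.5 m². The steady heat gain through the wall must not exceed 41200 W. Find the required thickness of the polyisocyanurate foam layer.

Thermal resistances in series:
R_inner film = 1/(h_i·A) = 1/(16.1×36.5) = 0.001702 K/W
R_copper = L/(kA) = 0.005/(391×36.5) = 3.503×10^-7 K/W
R_cast iron = L/(kA) = 0.0056/(54.5×36.5) = 2.815×10^-6 K/W
Sum of the known resistances R_other = 0.001705 K/W
Required total resistance R_tot = ΔT/Q_allow = 214/41200 = 0.005194 K/W
R_polyisocyanurate foam = R_tot − R_other = 0.003489 K/W
L = R·k·A = 0.003489×0.025×36.5

L ≈ 3.18 mm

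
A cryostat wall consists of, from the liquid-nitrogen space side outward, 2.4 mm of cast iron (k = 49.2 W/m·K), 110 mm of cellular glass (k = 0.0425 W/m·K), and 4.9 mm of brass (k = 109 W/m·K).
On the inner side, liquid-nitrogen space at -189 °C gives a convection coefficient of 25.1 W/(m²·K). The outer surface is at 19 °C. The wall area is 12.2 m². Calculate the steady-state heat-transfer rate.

Q ≈ 966 W

Model the wall as resistances in series:
R_inner film = 1/(h_i·A) = 1/(25.1×12.2) = 0.003266 K/W
R_cast iron = L/(kA) = 0.0024/(49.2×12.2) = 3.998×10^-6 K/W
R_cellular glass = L/(kA) = 0.11/(0.0425×12.2) = 0.2122 K/W
R_brass = L/(kA) = 0.0049/(109×12.2) = 3.685×10^-6 K/W
R_total = 0.2154 K/W
Q = ΔT / R_total = 208 / 0.2154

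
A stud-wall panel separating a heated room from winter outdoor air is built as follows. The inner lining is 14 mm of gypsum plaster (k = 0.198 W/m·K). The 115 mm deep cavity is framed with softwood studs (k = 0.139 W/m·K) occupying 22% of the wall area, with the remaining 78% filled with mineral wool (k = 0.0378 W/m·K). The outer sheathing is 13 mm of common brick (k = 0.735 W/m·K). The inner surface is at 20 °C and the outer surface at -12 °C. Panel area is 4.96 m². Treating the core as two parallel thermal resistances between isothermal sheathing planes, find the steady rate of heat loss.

Sheathing layers in series; stud and cavity paths in parallel between them.
R_inner = 0.014/(0.198×4.96) = 0.01426 K/W
R_stud  = 0.115/(0.139×0.22×4.96) = 0.7582 K/W
R_cav   = 0.115/(0.0378×0.78×4.96) = 0.7864 K/W
1/R_core = 1/R_stud + 1/R_cav → R_core = 0.386 K/W
R_outer = 0.013/(0.735×4.96) = 0.003566 K/W
R_total = 0.4038 K/W
Q = ΔT/R_total = 32/0.4038

Q ≈ 79.2 W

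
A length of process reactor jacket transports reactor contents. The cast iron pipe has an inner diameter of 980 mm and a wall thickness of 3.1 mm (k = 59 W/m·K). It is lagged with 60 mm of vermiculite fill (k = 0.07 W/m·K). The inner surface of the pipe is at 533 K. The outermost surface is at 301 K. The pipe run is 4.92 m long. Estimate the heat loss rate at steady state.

Per-layer cylindrical resistances, series-summed:
R_cast iron pipe wall = ln(493.1/490)/(2π×59×4.92) = 3.458×10^-6 K/W
R_vermiculite fill = ln(553.1/493.1)/(2π×0.07×4.92) = 0.05306 K/W
R_total = 0.05307 K/W
Q = ΔT/R_total = 232/0.05307

Q ≈ 4370 W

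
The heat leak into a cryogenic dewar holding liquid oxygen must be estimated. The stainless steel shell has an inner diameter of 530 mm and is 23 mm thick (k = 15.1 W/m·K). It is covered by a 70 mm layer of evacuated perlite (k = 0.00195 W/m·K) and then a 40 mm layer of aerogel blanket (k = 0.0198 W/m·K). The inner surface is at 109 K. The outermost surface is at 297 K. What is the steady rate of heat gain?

Q ≈ 6.52 W

For a spherical shell R = (1/r₁ − 1/r₂)/(4πk); film R = 1/(h·4πr²). In series:
R_stainless steel shell = (1/0.265 − 1/0.288)/(4π×15.1) = 0.001588 K/W
R_evacuated perlite = (1/0.288 − 1/0.358)/(4π×0.00195) = 27.71 K/W
R_aerogel blanket = (1/0.358 − 1/0.398)/(4π×0.0198) = 1.128 K/W
R_total = 28.84 K/W
Q = ΔT/R_total = 188/28.84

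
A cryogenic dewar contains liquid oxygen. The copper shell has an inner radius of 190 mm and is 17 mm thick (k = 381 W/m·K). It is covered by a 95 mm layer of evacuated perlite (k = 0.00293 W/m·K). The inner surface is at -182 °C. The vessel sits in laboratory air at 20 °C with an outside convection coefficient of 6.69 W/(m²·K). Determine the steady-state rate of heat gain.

For a spherical shell R = (1/r₁ − 1/r₂)/(4πk); film R = 1/(h·4πr²). In series:
R_copper shell = (1/0.19 − 1/0.207)/(4π×381) = 9.028×10^-5 K/W
R_evacuated perlite = (1/0.207 − 1/0.302)/(4π×0.00293) = 41.27 K/W
R_outer film = 1/(h·4πr_o²) = 1/(6.69×4π×0.302²) = 0.1304 K/W
R_total = 41.4 K/W
Q = ΔT/R_total = 202/41.4

Q ≈ 4.88 W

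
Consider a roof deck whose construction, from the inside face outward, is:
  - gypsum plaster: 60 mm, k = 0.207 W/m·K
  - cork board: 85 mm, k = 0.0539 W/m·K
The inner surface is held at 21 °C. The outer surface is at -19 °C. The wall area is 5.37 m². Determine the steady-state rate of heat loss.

Series thermal resistances:
R_gypsum plaster = L/(kA) = 0.06/(0.207×5.37) = 0.05398 K/W
R_cork board = L/(kA) = 0.085/(0.0539×5.37) = 0.2937 K/W
R_total = 0.3476 K/W
Q = ΔT / R_total = 40 / 0.3476

Q ≈ 115 W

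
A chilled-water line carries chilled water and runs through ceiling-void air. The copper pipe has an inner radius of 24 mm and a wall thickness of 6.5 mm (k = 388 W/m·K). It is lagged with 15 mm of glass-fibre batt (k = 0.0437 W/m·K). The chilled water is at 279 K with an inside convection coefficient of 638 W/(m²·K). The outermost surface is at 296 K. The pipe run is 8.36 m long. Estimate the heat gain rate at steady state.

Q ≈ 96.9 W

For a radial system each layer contributes R = ln(r_out/r_in)/(2πkL); films add R = 1/(hA).
R_inner film = 1/(h_i·2πr₁L) = 1/(638×2π×0.024×8.36) = 0.001243 K/W
R_copper pipe wall = ln(30.5/24)/(2π×388×8.36) = 1.176×10^-5 K/W
R_glass-fibre batt = ln(45.5/30.5)/(2π×0.0437×8.36) = 0.1743 K/W
R_total = 0.1755 K/W
Q = ΔT/R_total = 17/0.1755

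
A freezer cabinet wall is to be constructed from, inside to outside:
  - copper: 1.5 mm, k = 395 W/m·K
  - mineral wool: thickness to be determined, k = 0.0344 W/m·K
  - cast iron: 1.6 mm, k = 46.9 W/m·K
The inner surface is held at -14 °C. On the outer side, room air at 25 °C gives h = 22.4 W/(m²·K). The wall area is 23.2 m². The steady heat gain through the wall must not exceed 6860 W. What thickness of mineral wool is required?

L ≈ 3 mm

Using the resistance-network approach (series):
R_copper = L/(kA) = 0.0015/(395×23.2) = 1.637×10^-7 K/W
R_cast iron = L/(kA) = 0.0016/(46.9×23.2) = 1.47×10^-6 K/W
R_outer film = 1/(h_o·A) = 1/(22.4×23.2) = 0.001924 K/W
Sum of the known resistances R_other = 0.001926 K/W
Required total resistance R_tot = ΔT/Q_allow = 39/6860 = 0.005685 K/W
R_mineral wool = R_tot − R_other = 0.003759 K/W
L = R·k·A = 0.003759×0.0344×23.2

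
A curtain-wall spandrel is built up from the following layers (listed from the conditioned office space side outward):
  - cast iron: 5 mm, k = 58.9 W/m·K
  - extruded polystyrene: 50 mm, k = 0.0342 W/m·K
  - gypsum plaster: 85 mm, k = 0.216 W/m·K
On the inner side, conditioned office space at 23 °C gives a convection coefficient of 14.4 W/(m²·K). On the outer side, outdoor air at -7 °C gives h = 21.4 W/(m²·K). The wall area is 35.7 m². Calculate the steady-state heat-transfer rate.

Q ≈ 543 W

Treating each layer as a thermal resistance in series:
R_inner film = 1/(h_i·A) = 1/(14.4×35.7) = 0.001945 K/W
R_cast iron = L/(kA) = 0.005/(58.9×35.7) = 2.378×10^-6 K/W
R_extruded polystyrene = L/(kA) = 0.05/(0.0342×35.7) = 0.04095 K/W
R_gypsum plaster = L/(kA) = 0.085/(0.216×35.7) = 0.01102 K/W
R_outer film = 1/(h_o·A) = 1/(21.4×35.7) = 0.001309 K/W
R_total = 0.05523 K/W
Q = ΔT / R_total = 30 / 0.05523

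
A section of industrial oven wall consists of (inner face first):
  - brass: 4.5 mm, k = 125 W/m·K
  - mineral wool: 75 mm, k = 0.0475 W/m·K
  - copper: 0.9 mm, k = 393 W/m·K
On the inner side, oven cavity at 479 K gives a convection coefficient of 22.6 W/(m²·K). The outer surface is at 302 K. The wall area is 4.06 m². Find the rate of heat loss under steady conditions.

Using the resistance-network approach (series):
R_inner film = 1/(h_i·A) = 1/(22.6×4.06) = 0.0109 K/W
R_brass = L/(kA) = 0.0045/(125×4.06) = 8.867×10^-6 K/W
R_mineral wool = L/(kA) = 0.075/(0.0475×4.06) = 0.3889 K/W
R_copper = L/(kA) = 0.0009/(393×4.06) = 5.641×10^-7 K/W
R_total = 0.3998 K/W
Q = ΔT / R_total = 177 / 0.3998

Q ≈ 443 W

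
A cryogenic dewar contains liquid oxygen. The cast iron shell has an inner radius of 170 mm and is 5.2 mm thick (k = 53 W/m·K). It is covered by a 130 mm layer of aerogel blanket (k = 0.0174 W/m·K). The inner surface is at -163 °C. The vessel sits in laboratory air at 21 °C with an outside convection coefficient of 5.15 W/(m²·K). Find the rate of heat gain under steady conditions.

Spherical conduction: R = (1/r_in − 1/r_out)/(4πk) per layer; series-sum.
R_cast iron shell = (1/0.17 − 1/0.1752)/(4π×53) = 2.621×10^-4 K/W
R_aerogel blanket = (1/0.1752 − 1/0.3052)/(4π×0.0174) = 11.12 K/W
R_outer film = 1/(h·4πr_o²) = 1/(5.15×4π×0.3052²) = 0.1659 K/W
R_total = 11.29 K/W
Q = ΔT/R_total = 184/11.29

Q ≈ 16.3 W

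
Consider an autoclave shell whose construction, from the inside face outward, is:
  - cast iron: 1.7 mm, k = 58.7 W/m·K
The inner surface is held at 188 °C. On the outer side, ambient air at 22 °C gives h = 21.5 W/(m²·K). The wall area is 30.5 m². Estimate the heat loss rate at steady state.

Q ≈ 109000 W

Thermal resistances in series:
R_cast iron = L/(kA) = 0.0017/(58.7×30.5) = 9.495×10^-7 K/W
R_outer film = 1/(h_o·A) = 1/(21.5×30.5) = 0.001525 K/W
R_total = 0.001526 K/W
Q = ΔT / R_total = 166 / 0.001526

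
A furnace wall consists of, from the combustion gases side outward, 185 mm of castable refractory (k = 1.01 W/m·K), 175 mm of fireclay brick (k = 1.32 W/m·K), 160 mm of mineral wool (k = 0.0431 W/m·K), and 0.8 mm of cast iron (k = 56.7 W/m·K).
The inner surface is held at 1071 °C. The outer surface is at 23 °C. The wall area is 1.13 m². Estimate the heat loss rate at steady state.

Treating each layer as a thermal resistance in series:
R_castable refractory = L/(kA) = 0.185/(1.01×1.13) = 0.1621 K/W
R_fireclay brick = L/(kA) = 0.175/(1.32×1.13) = 0.1173 K/W
R_mineral wool = L/(kA) = 0.16/(0.0431×1.13) = 3.285 K/W
R_cast iron = L/(kA) = 0.0008/(56.7×1.13) = 1.249×10^-5 K/W
R_total = 3.565 K/W
Q = ΔT / R_total = 1048 / 3.565

Q ≈ 294 W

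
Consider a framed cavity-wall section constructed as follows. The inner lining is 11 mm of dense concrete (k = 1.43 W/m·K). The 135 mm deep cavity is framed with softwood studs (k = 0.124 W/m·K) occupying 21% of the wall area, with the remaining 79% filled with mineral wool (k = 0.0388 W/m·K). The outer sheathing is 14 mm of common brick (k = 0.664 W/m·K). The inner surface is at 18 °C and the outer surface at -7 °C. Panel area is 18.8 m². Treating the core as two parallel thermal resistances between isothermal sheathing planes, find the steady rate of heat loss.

Sheathing layers in series; stud and cavity paths in parallel between them.
R_inner = 0.011/(1.43×18.8) = 4.092×10^-4 K/W
R_stud  = 0.135/(0.124×0.21×18.8) = 0.2758 K/W
R_cav   = 0.135/(0.0388×0.79×18.8) = 0.2343 K/W
1/R_core = 1/R_stud + 1/R_cav → R_core = 0.1267 K/W
R_outer = 0.014/(0.664×18.8) = 0.001122 K/W
R_total = 0.1282 K/W
Q = ΔT/R_total = 25/0.1282

Q ≈ 195 W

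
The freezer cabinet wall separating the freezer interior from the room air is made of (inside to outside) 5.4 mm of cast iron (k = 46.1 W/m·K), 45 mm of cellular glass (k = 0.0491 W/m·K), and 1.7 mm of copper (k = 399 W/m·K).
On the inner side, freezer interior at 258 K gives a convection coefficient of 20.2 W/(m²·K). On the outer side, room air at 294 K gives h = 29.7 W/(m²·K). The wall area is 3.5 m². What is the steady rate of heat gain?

Using the resistance-network approach (series):
R_inner film = 1/(h_i·A) = 1/(20.2×3.5) = 0.01414 K/W
R_cast iron = L/(kA) = 0.0054/(46.1×3.5) = 3.347×10^-5 K/W
R_cellular glass = L/(kA) = 0.045/(0.0491×3.5) = 0.2619 K/W
R_copper = L/(kA) = 0.0017/(399×3.5) = 1.217×10^-6 K/W
R_outer film = 1/(h_o·A) = 1/(29.7×3.5) = 0.00962 K/W
R_total = 0.2857 K/W
Q = ΔT / R_total = 36 / 0.2857

Q ≈ 126 W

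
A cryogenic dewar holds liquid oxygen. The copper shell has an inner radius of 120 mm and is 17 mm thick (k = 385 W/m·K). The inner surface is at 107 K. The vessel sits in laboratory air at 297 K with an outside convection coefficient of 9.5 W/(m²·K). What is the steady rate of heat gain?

Q ≈ 426 W

Each spherical layer contributes R = (1/r_i − 1/r_o)/(4πk):
R_copper shell = (1/0.12 − 1/0.137)/(4π×385) = 2.137×10^-4 K/W
R_outer film = 1/(h·4πr_o²) = 1/(9.5×4π×0.137²) = 0.4463 K/W
R_total = 0.4465 K/W
Q = ΔT/R_total = 190/0.4465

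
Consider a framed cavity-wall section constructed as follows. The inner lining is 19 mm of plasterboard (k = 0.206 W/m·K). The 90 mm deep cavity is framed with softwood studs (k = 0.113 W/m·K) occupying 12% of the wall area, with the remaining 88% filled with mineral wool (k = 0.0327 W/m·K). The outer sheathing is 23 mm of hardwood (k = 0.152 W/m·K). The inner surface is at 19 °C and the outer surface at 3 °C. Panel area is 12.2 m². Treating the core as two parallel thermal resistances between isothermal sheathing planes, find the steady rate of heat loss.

Sheathing layers in series; stud and cavity paths in parallel between them.
R_inner = 0.019/(0.206×12.2) = 0.00756 K/W
R_stud  = 0.09/(0.113×0.12×12.2) = 0.544 K/W
R_cav   = 0.09/(0.0327×0.88×12.2) = 0.2564 K/W
1/R_core = 1/R_stud + 1/R_cav → R_core = 0.1743 K/W
R_outer = 0.023/(0.152×12.2) = 0.0124 K/W
R_total = 0.1942 K/W
Q = ΔT/R_total = 16/0.1942

Q ≈ 82.4 W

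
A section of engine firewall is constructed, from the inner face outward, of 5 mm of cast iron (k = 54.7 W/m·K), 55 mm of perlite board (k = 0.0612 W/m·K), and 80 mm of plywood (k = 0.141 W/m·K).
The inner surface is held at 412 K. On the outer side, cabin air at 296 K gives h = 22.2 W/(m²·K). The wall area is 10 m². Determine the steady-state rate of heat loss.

Q ≈ 768 W

Model the wall as resistances in series:
R_cast iron = L/(kA) = 0.005/(54.7×10) = 9.141×10^-6 K/W
R_perlite board = L/(kA) = 0.055/(0.0612×10) = 0.08987 K/W
R_plywood = L/(kA) = 0.08/(0.141×10) = 0.05674 K/W
R_outer film = 1/(h_o·A) = 1/(22.2×10) = 0.004505 K/W
R_total = 0.1511 K/W
Q = ΔT / R_total = 116 / 0.1511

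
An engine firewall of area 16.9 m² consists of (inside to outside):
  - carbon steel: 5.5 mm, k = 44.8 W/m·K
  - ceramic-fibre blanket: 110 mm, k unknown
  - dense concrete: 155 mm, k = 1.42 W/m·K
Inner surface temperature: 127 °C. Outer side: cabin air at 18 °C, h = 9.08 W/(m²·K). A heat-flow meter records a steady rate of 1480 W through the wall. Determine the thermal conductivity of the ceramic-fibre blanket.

k ≈ 0.107 W/(m·K)

Thermal resistances in series:
R_carbon steel = L/(kA) = 0.0055/(44.8×16.9) = 7.264×10^-6 K/W
R_dense concrete = L/(kA) = 0.155/(1.42×16.9) = 0.006459 K/W
R_outer film = 1/(h_o·A) = 1/(9.08×16.9) = 0.006517 K/W
Sum of known resistances R_other = 0.01298 K/W
Total R = ΔT/Q = 109/1480 = 0.07365 K/W
R_ceramic-fibre blanket = R_total − R_other = 0.06067 K/W
k = L/(R·A) = 0.11/(0.06067×16.9)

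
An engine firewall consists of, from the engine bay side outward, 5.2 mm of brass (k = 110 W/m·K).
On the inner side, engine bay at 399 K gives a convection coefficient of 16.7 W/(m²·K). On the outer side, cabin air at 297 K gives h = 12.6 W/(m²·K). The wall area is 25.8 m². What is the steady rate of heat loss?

Series thermal resistances:
R_inner film = 1/(h_i·A) = 1/(16.7×25.8) = 0.002321 K/W
R_brass = L/(kA) = 0.0052/(110×25.8) = 1.832×10^-6 K/W
R_outer film = 1/(h_o·A) = 1/(12.6×25.8) = 0.003076 K/W
R_total = 0.005399 K/W
Q = ΔT / R_total = 102 / 0.005399

Q ≈ 18900 W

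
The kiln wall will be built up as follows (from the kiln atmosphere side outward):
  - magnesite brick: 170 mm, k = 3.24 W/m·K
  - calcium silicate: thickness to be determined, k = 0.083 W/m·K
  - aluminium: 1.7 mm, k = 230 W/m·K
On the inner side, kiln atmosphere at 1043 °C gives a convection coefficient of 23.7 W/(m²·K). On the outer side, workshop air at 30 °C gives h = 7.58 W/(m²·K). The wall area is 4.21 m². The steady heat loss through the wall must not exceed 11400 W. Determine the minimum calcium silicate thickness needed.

L ≈ 12.2 mm

Thermal resistances in series:
R_inner film = 1/(h_i·A) = 1/(23.7×4.21) = 0.01002 K/W
R_magnesite brick = L/(kA) = 0.17/(3.24×4.21) = 0.01246 K/W
R_aluminium = L/(kA) = 0.0017/(230×4.21) = 1.756×10^-6 K/W
R_outer film = 1/(h_o·A) = 1/(7.58×4.21) = 0.03134 K/W
Sum of the known resistances R_other = 0.05382 K/W
Required total resistance R_tot = ΔT/Q_allow = 1013/11400 = 0.08886 K/W
R_calcium silicate = R_tot − R_other = 0.03504 K/W
L = R·k·A = 0.03504×0.083×4.21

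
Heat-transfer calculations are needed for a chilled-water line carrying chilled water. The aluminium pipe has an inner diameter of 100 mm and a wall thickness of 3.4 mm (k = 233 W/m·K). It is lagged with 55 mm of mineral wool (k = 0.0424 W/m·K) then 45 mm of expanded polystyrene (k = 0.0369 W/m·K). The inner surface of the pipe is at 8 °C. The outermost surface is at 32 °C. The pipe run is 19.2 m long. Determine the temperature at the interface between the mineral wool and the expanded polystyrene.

Treating each annulus and film as a series resistance:
R_aluminium pipe wall = ln(53.4/50)/(2π×233×19.2) = 2.34×10^-6 K/W
R_mineral wool = ln(108.4/53.4)/(2π×0.0424×19.2) = 0.1384 K/W
R_expanded polystyrene = ln(153.4/108.4)/(2π×0.0369×19.2) = 0.078 K/W
R_total = 0.2164 K/W
Q = ΔT/R_total = 24/0.2164
Q = 111 W
T_interface = T_inner + Q·ΣR(inner→interface) = 8 + 111×0.1384

T ≈ 23.4 °C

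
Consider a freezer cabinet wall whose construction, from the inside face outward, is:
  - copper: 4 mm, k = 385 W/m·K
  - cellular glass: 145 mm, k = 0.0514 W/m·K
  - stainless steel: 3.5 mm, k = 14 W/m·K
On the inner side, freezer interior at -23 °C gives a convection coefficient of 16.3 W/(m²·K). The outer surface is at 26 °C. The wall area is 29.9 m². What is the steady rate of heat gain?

Q ≈ 508 W

Thermal resistances in series:
R_inner film = 1/(h_i·A) = 1/(16.3×29.9) = 0.002052 K/W
R_copper = L/(kA) = 0.004/(385×29.9) = 3.475×10^-7 K/W
R_cellular glass = L/(kA) = 0.145/(0.0514×29.9) = 0.09435 K/W
R_stainless steel = L/(kA) = 0.0035/(14×29.9) = 8.361×10^-6 K/W
R_total = 0.09641 K/W
Q = ΔT / R_total = 49 / 0.09641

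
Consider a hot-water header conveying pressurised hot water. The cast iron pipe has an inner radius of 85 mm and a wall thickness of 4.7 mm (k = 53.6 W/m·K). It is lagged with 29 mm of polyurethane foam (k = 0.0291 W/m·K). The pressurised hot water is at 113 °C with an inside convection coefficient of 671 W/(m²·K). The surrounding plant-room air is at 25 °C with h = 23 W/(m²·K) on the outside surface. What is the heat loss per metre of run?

q′ ≈ 55.2 W/m

Cylindrical conduction, so R = ln(r₂/r₁)/(2πkL) per layer, in series:
R_inner film = 1/(h_i·2πr₁L) = 1/(671×2π×0.085×1) = 0.00279 K/W
R_cast iron pipe wall = ln(89.7/85)/(2π×53.6×1) = 1.598×10^-4 K/W
R_polyurethane foam = ln(118.7/89.7)/(2π×0.0291×1) = 1.532 K/W
R_outer film = 1/(h_o·2πr_oL) = 1/(23×2π×0.1187×1) = 0.0583 K/W
R_total = 1.593 K/W
Q = ΔT/R_total = 88/1.593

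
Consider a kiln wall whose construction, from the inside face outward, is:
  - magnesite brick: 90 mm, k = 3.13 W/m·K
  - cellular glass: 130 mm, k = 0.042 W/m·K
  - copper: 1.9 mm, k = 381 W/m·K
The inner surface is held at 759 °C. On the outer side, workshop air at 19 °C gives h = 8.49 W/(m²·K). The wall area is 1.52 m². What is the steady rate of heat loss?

Series thermal resistances:
R_magnesite brick = L/(kA) = 0.09/(3.13×1.52) = 0.01892 K/W
R_cellular glass = L/(kA) = 0.13/(0.042×1.52) = 2.036 K/W
R_copper = L/(kA) = 0.0019/(381×1.52) = 3.281×10^-6 K/W
R_outer film = 1/(h_o·A) = 1/(8.49×1.52) = 0.07749 K/W
R_total = 2.133 K/W
Q = ΔT / R_total = 740 / 2.133

Q ≈ 347 W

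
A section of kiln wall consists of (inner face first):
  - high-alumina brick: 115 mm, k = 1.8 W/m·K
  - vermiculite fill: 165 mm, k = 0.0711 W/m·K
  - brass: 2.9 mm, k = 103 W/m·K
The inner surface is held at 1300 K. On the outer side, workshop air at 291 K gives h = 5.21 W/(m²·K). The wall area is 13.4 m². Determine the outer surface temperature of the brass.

T ≈ 366 K

Using the resistance-network approach (series):
R_high-alumina brick = L/(kA) = 0.115/(1.8×13.4) = 0.004768 K/W
R_vermiculite fill = L/(kA) = 0.165/(0.0711×13.4) = 0.1732 K/W
R_brass = L/(kA) = 0.0029/(103×13.4) = 2.101×10^-6 K/W
R_outer film = 1/(h_o·A) = 1/(5.21×13.4) = 0.01432 K/W
R_total = 0.1923 K/W;  Q = ΔT/R_total = 1009/0.1923 = 5248 W
T_interface = T_inner − Q·ΣR(inner→interface) = 1300 − 5250×0.178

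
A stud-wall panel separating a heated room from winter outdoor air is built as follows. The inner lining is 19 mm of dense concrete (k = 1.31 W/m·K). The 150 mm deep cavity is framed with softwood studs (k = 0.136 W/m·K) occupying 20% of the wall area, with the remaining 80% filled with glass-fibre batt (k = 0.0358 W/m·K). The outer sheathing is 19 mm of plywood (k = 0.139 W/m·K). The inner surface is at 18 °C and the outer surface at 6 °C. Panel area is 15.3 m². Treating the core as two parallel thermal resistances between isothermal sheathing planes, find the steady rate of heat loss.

Sheathing layers in series; stud and cavity paths in parallel between them.
R_inner = 0.019/(1.31×15.3) = 9.48×10^-4 K/W
R_stud  = 0.15/(0.136×0.2×15.3) = 0.3604 K/W
R_cav   = 0.15/(0.0358×0.8×15.3) = 0.3423 K/W
1/R_core = 1/R_stud + 1/R_cav → R_core = 0.1756 K/W
R_outer = 0.019/(0.139×15.3) = 0.008934 K/W
R_total = 0.1855 K/W
Q = ΔT/R_total = 12/0.1855

Q ≈ 64.7 W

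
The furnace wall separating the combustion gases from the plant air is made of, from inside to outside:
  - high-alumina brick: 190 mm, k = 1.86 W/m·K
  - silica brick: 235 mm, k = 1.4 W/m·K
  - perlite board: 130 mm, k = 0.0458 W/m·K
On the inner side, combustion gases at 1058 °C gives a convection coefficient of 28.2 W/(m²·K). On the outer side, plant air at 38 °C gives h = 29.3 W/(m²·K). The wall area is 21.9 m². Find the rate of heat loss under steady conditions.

Series thermal resistances:
R_inner film = 1/(h_i·A) = 1/(28.2×21.9) = 0.001619 K/W
R_high-alumina brick = L/(kA) = 0.19/(1.86×21.9) = 0.004664 K/W
R_silica brick = L/(kA) = 0.235/(1.4×21.9) = 0.007665 K/W
R_perlite board = L/(kA) = 0.13/(0.0458×21.9) = 0.1296 K/W
R_outer film = 1/(h_o·A) = 1/(29.3×21.9) = 0.001558 K/W
R_total = 0.1451 K/W
Q = ΔT / R_total = 1020 / 0.1451

Q ≈ 7030 W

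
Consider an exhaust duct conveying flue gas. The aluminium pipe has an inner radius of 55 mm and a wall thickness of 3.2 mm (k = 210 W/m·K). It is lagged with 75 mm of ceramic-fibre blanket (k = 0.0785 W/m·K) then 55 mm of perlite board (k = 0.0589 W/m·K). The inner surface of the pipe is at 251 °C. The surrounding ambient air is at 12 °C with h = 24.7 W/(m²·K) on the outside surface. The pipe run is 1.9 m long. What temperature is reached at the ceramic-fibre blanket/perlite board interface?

Treating each annulus and film as a series resistance:
R_aluminium pipe wall = ln(58.2/55)/(2π×210×1.9) = 2.256×10^-5 K/W
R_ceramic-fibre blanket = ln(133.2/58.2)/(2π×0.0785×1.9) = 0.8835 K/W
R_perlite board = ln(188.2/133.2)/(2π×0.0589×1.9) = 0.4916 K/W
R_outer film = 1/(h_o·2πr_oL) = 1/(24.7×2π×0.1882×1.9) = 0.01802 K/W
R_total = 1.393 K/W
Q = ΔT/R_total = 239/1.393
Q = 172 W
T_interface = T_inner − Q·ΣR(inner→interface) = 251 − 172×0.8835

T ≈ 99.4 °C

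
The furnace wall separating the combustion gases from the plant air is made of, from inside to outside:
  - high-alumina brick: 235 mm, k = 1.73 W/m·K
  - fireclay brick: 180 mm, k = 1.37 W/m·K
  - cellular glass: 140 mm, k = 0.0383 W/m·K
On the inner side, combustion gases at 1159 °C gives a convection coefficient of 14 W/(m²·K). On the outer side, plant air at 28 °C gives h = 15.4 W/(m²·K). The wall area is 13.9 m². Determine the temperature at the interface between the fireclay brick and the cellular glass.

Treating each layer as a thermal resistance in series:
R_inner film = 1/(h_i·A) = 1/(14×13.9) = 0.005139 K/W
R_high-alumina brick = L/(kA) = 0.235/(1.73×13.9) = 0.009773 K/W
R_fireclay brick = L/(kA) = 0.18/(1.37×13.9) = 0.009452 K/W
R_cellular glass = L/(kA) = 0.14/(0.0383×13.9) = 0.263 K/W
R_outer film = 1/(h_o·A) = 1/(15.4×13.9) = 0.004672 K/W
R_total = 0.292 K/W;  Q = ΔT/R_total = 1131/0.292 = 3873 W
T_interface = T_inner − Q·ΣR(inner→interface) = 1159 − 3870×0.02436

T ≈ 1060 °C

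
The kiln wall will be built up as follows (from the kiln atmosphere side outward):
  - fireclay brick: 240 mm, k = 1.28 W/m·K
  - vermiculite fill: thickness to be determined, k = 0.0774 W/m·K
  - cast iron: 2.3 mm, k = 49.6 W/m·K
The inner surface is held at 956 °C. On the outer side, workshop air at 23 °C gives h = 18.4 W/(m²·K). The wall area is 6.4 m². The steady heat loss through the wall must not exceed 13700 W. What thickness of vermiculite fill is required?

Treating each layer as a thermal resistance in series:
R_fireclay brick = L/(kA) = 0.24/(1.28×6.4) = 0.0293 K/W
R_cast iron = L/(kA) = 0.0023/(49.6×6.4) = 7.245×10^-6 K/W
R_outer film = 1/(h_o·A) = 1/(18.4×6.4) = 0.008492 K/W
Sum of the known resistances R_other = 0.0378 K/W
Required total resistance R_tot = ΔT/Q_allow = 933/13700 = 0.0681 K/W
R_vermiculite fill = R_tot − R_other = 0.03031 K/W
L = R·k·A = 0.03031×0.0774×6.4

L ≈ 15 mm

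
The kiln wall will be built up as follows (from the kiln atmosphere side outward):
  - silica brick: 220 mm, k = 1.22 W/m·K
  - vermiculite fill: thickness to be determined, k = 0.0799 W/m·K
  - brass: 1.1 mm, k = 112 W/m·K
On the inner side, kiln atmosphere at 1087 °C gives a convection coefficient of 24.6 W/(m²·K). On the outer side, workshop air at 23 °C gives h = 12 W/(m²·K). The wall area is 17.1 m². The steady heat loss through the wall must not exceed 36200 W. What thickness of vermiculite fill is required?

Treating each layer as a thermal resistance in series:
R_inner film = 1/(h_i·A) = 1/(24.6×17.1) = 0.002377 K/W
R_silica brick = L/(kA) = 0.22/(1.22×17.1) = 0.01055 K/W
R_brass = L/(kA) = 0.0011/(112×17.1) = 5.744×10^-7 K/W
R_outer film = 1/(h_o·A) = 1/(12×17.1) = 0.004873 K/W
Sum of the known resistances R_other = 0.0178 K/W
Required total resistance R_tot = ΔT/Q_allow = 1064/36200 = 0.02939 K/W
R_vermiculite fill = R_tot − R_other = 0.0116 K/W
L = R·k·A = 0.0116×0.0799×17.1

L ≈ 15.8 mm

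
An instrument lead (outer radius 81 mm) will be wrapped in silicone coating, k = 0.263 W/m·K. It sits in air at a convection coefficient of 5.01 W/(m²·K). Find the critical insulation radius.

For a cylinder r_cr = k/h = 0.263/5.01
r_cr = 52.5 mm; since the bare radius (81 mm) is above r_cr, any added insulation will reduce heat loss.

r_cr ≈ 52.5 mm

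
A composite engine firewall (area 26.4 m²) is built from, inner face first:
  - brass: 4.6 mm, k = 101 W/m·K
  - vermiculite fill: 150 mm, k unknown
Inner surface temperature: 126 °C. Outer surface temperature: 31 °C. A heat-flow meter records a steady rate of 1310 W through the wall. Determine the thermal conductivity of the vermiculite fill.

k ≈ 0.0784 W/(m·K)

Thermal resistances in series:
R_brass = L/(kA) = 0.0046/(101×26.4) = 1.725×10^-6 K/W
Sum of known resistances R_other = 1.725×10^-6 K/W
Total R = ΔT/Q = 95/1310 = 0.07252 K/W
R_vermiculite fill = R_total − R_other = 0.07252 K/W
k = L/(R·A) = 0.15/(0.07252×26.4)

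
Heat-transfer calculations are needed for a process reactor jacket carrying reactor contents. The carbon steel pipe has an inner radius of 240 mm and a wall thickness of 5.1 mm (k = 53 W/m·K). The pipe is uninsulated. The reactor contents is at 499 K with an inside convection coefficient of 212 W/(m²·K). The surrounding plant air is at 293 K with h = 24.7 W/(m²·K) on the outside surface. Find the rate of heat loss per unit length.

q′ ≈ 6990 W/m

Per-layer cylindrical resistances, series-summed:
R_inner film = 1/(h_i·2πr₁L) = 1/(212×2π×0.24×1) = 0.003128 K/W
R_carbon steel pipe wall = ln(245.1/240)/(2π×53×1) = 6.314×10^-5 K/W
R_outer film = 1/(h_o·2πr_oL) = 1/(24.7×2π×0.2451×1) = 0.02629 K/W
R_total = 0.02948 K/W
Q = ΔT/R_total = 206/0.02948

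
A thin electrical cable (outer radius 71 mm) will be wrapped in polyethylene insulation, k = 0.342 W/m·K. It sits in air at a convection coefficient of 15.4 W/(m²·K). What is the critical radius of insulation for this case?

r_cr ≈ 22.2 mm

For a cylinder r_cr = k/h = 0.342/15.4
r_cr = 22.2 mm; since the bare radius (71 mm) is above r_cr, any added insulation will reduce heat loss.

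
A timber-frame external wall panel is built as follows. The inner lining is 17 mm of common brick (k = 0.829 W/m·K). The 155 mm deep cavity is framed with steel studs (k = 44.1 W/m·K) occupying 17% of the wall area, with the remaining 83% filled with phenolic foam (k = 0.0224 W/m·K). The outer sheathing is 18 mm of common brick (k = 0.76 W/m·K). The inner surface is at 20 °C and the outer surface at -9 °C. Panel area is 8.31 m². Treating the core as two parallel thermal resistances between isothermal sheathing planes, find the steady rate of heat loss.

Q ≈ 3720 W

Sheathing layers in series; stud and cavity paths in parallel between them.
R_inner = 0.017/(0.829×8.31) = 0.002468 K/W
R_stud  = 0.155/(44.1×0.17×8.31) = 0.002488 K/W
R_cav   = 0.155/(0.0224×0.83×8.31) = 1.003 K/W
1/R_core = 1/R_stud + 1/R_cav → R_core = 0.002482 K/W
R_outer = 0.018/(0.76×8.31) = 0.00285 K/W
R_total = 0.0078 K/W
Q = ΔT/R_total = 29/0.0078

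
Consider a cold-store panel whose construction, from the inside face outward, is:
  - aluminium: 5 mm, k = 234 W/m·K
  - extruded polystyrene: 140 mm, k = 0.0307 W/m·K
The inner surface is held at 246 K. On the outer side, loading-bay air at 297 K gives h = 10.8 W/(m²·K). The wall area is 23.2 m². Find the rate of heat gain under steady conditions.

Q ≈ 254 W

Treating each layer as a thermal resistance in series:
R_aluminium = L/(kA) = 0.005/(234×23.2) = 9.21×10^-7 K/W
R_extruded polystyrene = L/(kA) = 0.14/(0.0307×23.2) = 0.1966 K/W
R_outer film = 1/(h_o·A) = 1/(10.8×23.2) = 0.003991 K/W
R_total = 0.2006 K/W
Q = ΔT / R_total = 51 / 0.2006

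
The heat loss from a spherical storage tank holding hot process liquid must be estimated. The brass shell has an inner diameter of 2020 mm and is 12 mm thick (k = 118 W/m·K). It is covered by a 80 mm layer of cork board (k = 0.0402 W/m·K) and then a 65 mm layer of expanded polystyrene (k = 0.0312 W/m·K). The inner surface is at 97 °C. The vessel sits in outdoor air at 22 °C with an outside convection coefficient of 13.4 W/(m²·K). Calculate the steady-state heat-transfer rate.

Q ≈ 274 W

Spherical conduction: R = (1/r_in − 1/r_out)/(4πk) per layer; series-sum.
R_brass shell = (1/1.01 − 1/1.022)/(4π×118) = 7.84×10^-6 K/W
R_cork board = (1/1.022 − 1/1.102)/(4π×0.0402) = 0.1406 K/W
R_expanded polystyrene = (1/1.102 − 1/1.167)/(4π×0.0312) = 0.1289 K/W
R_outer film = 1/(h·4πr_o²) = 1/(13.4×4π×1.167²) = 0.004361 K/W
R_total = 0.2739 K/W
Q = ΔT/R_total = 75/0.2739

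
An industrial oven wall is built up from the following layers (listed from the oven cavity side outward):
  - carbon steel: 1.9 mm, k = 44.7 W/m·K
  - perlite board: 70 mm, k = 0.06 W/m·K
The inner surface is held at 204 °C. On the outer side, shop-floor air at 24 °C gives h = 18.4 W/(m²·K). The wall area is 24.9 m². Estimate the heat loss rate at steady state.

Thermal resistances in series:
R_carbon steel = L/(kA) = 0.0019/(44.7×24.9) = 1.707×10^-6 K/W
R_perlite board = L/(kA) = 0.07/(0.06×24.9) = 0.04685 K/W
R_outer film = 1/(h_o·A) = 1/(18.4×24.9) = 0.002183 K/W
R_total = 0.04904 K/W
Q = ΔT / R_total = 180 / 0.04904

Q ≈ 3670 W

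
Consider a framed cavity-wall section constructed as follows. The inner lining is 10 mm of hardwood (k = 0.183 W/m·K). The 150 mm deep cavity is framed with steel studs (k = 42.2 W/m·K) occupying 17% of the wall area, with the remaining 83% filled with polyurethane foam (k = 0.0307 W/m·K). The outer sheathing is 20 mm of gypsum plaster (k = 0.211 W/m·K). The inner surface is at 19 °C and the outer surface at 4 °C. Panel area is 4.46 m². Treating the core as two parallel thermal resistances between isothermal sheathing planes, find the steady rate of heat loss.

Sheathing layers in series; stud and cavity paths in parallel between them.
R_inner = 0.01/(0.183×4.46) = 0.01225 K/W
R_stud  = 0.15/(42.2×0.17×4.46) = 0.004688 K/W
R_cav   = 0.15/(0.0307×0.83×4.46) = 1.32 K/W
1/R_core = 1/R_stud + 1/R_cav → R_core = 0.004671 K/W
R_outer = 0.02/(0.211×4.46) = 0.02125 K/W
R_total = 0.03818 K/W
Q = ΔT/R_total = 15/0.03818

Q ≈ 393 W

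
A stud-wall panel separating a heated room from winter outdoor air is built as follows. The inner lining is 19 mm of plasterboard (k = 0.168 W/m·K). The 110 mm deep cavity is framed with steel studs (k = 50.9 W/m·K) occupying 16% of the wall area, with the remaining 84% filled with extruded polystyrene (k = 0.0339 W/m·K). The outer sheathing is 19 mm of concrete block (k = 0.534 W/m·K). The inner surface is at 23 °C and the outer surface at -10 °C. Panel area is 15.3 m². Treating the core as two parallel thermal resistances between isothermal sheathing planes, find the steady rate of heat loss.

Q ≈ 3110 W

Sheathing layers in series; stud and cavity paths in parallel between them.
R_inner = 0.019/(0.168×15.3) = 0.007392 K/W
R_stud  = 0.11/(50.9×0.16×15.3) = 8.828×10^-4 K/W
R_cav   = 0.11/(0.0339×0.84×15.3) = 0.2525 K/W
1/R_core = 1/R_stud + 1/R_cav → R_core = 8.797×10^-4 K/W
R_outer = 0.019/(0.534×15.3) = 0.002326 K/W
R_total = 0.0106 K/W
Q = ΔT/R_total = 33/0.0106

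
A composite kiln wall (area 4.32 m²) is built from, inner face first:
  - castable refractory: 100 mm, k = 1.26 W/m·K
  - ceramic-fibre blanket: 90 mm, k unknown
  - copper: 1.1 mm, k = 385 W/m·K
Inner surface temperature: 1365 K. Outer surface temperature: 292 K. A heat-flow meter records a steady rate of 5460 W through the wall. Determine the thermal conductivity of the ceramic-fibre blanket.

k ≈ 0.117 W/(m·K)

Model the wall as resistances in series:
R_castable refractory = L/(kA) = 0.1/(1.26×4.32) = 0.01837 K/W
R_copper = L/(kA) = 0.0011/(385×4.32) = 6.614×10^-7 K/W
Sum of known resistances R_other = 0.01837 K/W
Total R = ΔT/Q = 1073/5460 = 0.1965 K/W
R_ceramic-fibre blanket = R_total − R_other = 0.1781 K/W
k = L/(R·A) = 0.09/(0.1781×4.32)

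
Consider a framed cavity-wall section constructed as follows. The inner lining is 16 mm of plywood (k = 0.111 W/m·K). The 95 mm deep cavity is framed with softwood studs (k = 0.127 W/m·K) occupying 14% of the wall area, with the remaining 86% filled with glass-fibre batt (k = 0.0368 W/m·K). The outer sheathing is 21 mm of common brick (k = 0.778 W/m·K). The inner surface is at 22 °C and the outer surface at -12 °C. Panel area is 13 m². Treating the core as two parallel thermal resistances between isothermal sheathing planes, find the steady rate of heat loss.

Sheathing layers in series; stud and cavity paths in parallel between them.
R_inner = 0.016/(0.111×13) = 0.01109 K/W
R_stud  = 0.095/(0.127×0.14×13) = 0.411 K/W
R_cav   = 0.095/(0.0368×0.86×13) = 0.2309 K/W
1/R_core = 1/R_stud + 1/R_cav → R_core = 0.1478 K/W
R_outer = 0.021/(0.778×13) = 0.002076 K/W
R_total = 0.161 K/W
Q = ΔT/R_total = 34/0.161

Q ≈ 211 W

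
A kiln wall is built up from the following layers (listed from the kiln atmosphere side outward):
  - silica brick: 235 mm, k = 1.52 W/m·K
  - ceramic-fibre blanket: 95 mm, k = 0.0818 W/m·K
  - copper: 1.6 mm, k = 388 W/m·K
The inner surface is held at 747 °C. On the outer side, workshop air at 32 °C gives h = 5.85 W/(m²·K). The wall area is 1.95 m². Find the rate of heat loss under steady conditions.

Series thermal resistances:
R_silica brick = L/(kA) = 0.235/(1.52×1.95) = 0.07928 K/W
R_ceramic-fibre blanket = L/(kA) = 0.095/(0.0818×1.95) = 0.5956 K/W
R_copper = L/(kA) = 0.0016/(388×1.95) = 2.115×10^-6 K/W
R_outer film = 1/(h_o·A) = 1/(5.85×1.95) = 0.08766 K/W
R_total = 0.7625 K/W
Q = ΔT / R_total = 715 / 0.7625

Q ≈ 938 W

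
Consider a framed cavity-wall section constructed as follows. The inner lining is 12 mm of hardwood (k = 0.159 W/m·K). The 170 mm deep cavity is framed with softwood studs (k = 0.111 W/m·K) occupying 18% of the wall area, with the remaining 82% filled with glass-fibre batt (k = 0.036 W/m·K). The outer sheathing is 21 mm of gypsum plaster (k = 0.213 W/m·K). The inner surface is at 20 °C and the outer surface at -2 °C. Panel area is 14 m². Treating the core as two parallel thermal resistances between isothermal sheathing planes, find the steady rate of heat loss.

Sheathing layers in series; stud and cavity paths in parallel between them.
R_inner = 0.012/(0.159×14) = 0.005391 K/W
R_stud  = 0.17/(0.111×0.18×14) = 0.6078 K/W
R_cav   = 0.17/(0.036×0.82×14) = 0.4113 K/W
1/R_core = 1/R_stud + 1/R_cav → R_core = 0.2453 K/W
R_outer = 0.021/(0.213×14) = 0.007042 K/W
R_total = 0.2577 K/W
Q = ΔT/R_total = 22/0.2577

Q ≈ 85.4 W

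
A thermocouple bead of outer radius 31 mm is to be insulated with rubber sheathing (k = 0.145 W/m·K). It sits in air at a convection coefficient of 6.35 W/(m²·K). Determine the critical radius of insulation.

r_cr ≈ 45.7 mm

For a sphere r_cr = 2k/h = 2×0.145/6.35
r_cr = 45.7 mm; since the bare radius (31 mm) is below r_cr, adding a thin layer of insulation will *increase* heat loss.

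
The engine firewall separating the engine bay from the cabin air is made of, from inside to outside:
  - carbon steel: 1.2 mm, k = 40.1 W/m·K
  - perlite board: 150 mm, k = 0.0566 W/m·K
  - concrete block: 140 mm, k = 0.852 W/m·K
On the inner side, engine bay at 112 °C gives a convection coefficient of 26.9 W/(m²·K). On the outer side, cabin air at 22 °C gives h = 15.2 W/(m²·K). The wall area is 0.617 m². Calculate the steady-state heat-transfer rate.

Treating each layer as a thermal resistance in series:
R_inner film = 1/(h_i·A) = 1/(26.9×0.617) = 0.06025 K/W
R_carbon steel = L/(kA) = 0.0012/(40.1×0.617) = 4.85×10^-5 K/W
R_perlite board = L/(kA) = 0.15/(0.0566×0.617) = 4.295 K/W
R_concrete block = L/(kA) = 0.14/(0.852×0.617) = 0.2663 K/W
R_outer film = 1/(h_o·A) = 1/(15.2×0.617) = 0.1066 K/W
R_total = 4.729 K/W
Q = ΔT / R_total = 90 / 4.729

Q ≈ 19 W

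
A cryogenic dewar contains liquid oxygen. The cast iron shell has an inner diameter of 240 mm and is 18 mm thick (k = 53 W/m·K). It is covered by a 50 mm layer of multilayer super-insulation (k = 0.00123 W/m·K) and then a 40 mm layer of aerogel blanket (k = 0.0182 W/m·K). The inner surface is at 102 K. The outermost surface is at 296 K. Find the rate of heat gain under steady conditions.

Q ≈ 1.51 W

Each spherical layer contributes R = (1/r_i − 1/r_o)/(4πk):
R_cast iron shell = (1/0.12 − 1/0.138)/(4π×53) = 0.001632 K/W
R_multilayer super-insulation = (1/0.138 − 1/0.188)/(4π×0.00123) = 124.7 K/W
R_aerogel blanket = (1/0.188 − 1/0.228)/(4π×0.0182) = 4.08 K/W
R_total = 128.8 K/W
Q = ΔT/R_total = 194/128.8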